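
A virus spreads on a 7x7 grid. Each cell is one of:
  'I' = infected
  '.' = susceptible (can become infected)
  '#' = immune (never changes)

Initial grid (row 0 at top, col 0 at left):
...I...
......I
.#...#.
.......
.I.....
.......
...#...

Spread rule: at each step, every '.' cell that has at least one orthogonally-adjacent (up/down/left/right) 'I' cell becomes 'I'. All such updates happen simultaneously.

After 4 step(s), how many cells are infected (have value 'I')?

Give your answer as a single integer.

Step 0 (initial): 3 infected
Step 1: +10 new -> 13 infected
Step 2: +12 new -> 25 infected
Step 3: +12 new -> 37 infected
Step 4: +5 new -> 42 infected

Answer: 42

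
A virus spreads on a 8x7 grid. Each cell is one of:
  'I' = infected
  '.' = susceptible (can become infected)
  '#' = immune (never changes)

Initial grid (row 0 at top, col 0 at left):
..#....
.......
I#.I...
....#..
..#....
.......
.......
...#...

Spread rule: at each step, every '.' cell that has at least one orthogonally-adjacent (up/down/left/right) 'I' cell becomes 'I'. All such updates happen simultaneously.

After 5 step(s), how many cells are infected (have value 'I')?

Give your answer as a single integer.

Step 0 (initial): 2 infected
Step 1: +6 new -> 8 infected
Step 2: +10 new -> 18 infected
Step 3: +9 new -> 27 infected
Step 4: +9 new -> 36 infected
Step 5: +7 new -> 43 infected

Answer: 43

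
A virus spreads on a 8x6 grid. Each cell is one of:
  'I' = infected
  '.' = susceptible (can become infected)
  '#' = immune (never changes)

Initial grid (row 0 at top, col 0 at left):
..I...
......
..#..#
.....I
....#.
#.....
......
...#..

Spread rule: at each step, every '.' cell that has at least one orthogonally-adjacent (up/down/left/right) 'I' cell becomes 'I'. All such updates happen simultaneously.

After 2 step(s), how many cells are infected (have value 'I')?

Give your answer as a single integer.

Answer: 14

Derivation:
Step 0 (initial): 2 infected
Step 1: +5 new -> 7 infected
Step 2: +7 new -> 14 infected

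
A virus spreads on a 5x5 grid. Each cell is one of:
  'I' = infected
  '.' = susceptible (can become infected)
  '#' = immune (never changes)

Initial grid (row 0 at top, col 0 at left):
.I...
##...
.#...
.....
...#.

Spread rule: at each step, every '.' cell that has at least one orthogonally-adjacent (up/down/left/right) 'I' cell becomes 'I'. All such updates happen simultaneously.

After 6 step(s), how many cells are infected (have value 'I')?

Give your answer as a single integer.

Step 0 (initial): 1 infected
Step 1: +2 new -> 3 infected
Step 2: +2 new -> 5 infected
Step 3: +3 new -> 8 infected
Step 4: +3 new -> 11 infected
Step 5: +4 new -> 15 infected
Step 6: +3 new -> 18 infected

Answer: 18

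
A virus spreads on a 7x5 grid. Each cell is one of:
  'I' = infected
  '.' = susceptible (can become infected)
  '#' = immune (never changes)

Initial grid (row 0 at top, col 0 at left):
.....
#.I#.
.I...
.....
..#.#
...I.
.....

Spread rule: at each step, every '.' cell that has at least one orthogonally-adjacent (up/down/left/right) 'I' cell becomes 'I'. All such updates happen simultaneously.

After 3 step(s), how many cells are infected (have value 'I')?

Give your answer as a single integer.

Step 0 (initial): 3 infected
Step 1: +9 new -> 12 infected
Step 2: +10 new -> 22 infected
Step 3: +7 new -> 29 infected

Answer: 29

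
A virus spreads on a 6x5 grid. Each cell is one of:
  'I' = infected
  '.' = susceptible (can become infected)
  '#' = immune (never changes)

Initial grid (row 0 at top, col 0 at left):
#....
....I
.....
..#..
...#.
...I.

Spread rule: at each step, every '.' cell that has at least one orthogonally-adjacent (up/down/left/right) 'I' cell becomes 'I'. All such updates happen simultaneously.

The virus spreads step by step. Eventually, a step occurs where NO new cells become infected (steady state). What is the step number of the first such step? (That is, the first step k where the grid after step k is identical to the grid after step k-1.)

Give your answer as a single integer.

Answer: 6

Derivation:
Step 0 (initial): 2 infected
Step 1: +5 new -> 7 infected
Step 2: +7 new -> 14 infected
Step 3: +6 new -> 20 infected
Step 4: +5 new -> 25 infected
Step 5: +2 new -> 27 infected
Step 6: +0 new -> 27 infected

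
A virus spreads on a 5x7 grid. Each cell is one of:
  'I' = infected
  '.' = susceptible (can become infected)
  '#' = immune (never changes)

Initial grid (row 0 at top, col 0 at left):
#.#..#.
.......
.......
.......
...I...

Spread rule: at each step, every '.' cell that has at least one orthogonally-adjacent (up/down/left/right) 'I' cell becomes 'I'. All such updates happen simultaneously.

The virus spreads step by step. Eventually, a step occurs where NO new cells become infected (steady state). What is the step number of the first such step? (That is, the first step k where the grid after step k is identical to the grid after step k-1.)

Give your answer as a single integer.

Answer: 8

Derivation:
Step 0 (initial): 1 infected
Step 1: +3 new -> 4 infected
Step 2: +5 new -> 9 infected
Step 3: +7 new -> 16 infected
Step 4: +7 new -> 23 infected
Step 5: +5 new -> 28 infected
Step 6: +3 new -> 31 infected
Step 7: +1 new -> 32 infected
Step 8: +0 new -> 32 infected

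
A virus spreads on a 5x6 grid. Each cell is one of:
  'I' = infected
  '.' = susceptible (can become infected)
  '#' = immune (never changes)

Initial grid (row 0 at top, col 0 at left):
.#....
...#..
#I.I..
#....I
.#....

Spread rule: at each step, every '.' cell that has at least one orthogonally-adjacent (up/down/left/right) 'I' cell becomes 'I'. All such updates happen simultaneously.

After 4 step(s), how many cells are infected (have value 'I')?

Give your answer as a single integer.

Answer: 24

Derivation:
Step 0 (initial): 3 infected
Step 1: +8 new -> 11 infected
Step 2: +7 new -> 18 infected
Step 3: +5 new -> 23 infected
Step 4: +1 new -> 24 infected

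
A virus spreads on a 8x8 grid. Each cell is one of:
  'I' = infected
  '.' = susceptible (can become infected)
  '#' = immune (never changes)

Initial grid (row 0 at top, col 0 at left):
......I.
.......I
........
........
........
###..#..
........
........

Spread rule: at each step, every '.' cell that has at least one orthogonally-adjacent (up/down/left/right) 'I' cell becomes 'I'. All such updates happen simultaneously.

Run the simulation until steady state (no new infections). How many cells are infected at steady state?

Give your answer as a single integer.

Step 0 (initial): 2 infected
Step 1: +4 new -> 6 infected
Step 2: +4 new -> 10 infected
Step 3: +5 new -> 15 infected
Step 4: +6 new -> 21 infected
Step 5: +7 new -> 28 infected
Step 6: +7 new -> 35 infected
Step 7: +7 new -> 42 infected
Step 8: +6 new -> 48 infected
Step 9: +4 new -> 52 infected
Step 10: +3 new -> 55 infected
Step 11: +2 new -> 57 infected
Step 12: +2 new -> 59 infected
Step 13: +1 new -> 60 infected
Step 14: +0 new -> 60 infected

Answer: 60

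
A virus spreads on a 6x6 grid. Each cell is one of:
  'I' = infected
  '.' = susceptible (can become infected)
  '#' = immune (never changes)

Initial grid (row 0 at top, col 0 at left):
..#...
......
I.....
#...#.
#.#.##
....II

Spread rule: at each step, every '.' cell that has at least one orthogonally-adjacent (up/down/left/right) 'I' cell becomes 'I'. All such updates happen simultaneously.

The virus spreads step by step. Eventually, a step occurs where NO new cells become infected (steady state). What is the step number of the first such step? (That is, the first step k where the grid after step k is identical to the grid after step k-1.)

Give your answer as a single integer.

Answer: 8

Derivation:
Step 0 (initial): 3 infected
Step 1: +3 new -> 6 infected
Step 2: +6 new -> 12 infected
Step 3: +7 new -> 19 infected
Step 4: +3 new -> 22 infected
Step 5: +3 new -> 25 infected
Step 6: +3 new -> 28 infected
Step 7: +1 new -> 29 infected
Step 8: +0 new -> 29 infected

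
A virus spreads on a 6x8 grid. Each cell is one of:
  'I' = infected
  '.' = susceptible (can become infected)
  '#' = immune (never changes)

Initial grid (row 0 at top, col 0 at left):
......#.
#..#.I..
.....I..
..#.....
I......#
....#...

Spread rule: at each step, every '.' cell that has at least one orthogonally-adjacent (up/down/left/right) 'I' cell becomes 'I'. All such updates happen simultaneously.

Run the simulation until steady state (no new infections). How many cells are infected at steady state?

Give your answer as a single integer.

Step 0 (initial): 3 infected
Step 1: +9 new -> 12 infected
Step 2: +11 new -> 23 infected
Step 3: +11 new -> 34 infected
Step 4: +5 new -> 39 infected
Step 5: +2 new -> 41 infected
Step 6: +1 new -> 42 infected
Step 7: +0 new -> 42 infected

Answer: 42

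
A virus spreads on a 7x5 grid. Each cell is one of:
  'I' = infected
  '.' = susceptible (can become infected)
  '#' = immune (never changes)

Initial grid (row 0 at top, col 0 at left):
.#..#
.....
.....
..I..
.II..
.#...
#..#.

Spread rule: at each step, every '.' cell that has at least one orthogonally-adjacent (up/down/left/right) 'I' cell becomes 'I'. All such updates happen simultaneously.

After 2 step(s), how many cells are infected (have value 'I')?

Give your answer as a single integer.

Answer: 18

Derivation:
Step 0 (initial): 3 infected
Step 1: +6 new -> 9 infected
Step 2: +9 new -> 18 infected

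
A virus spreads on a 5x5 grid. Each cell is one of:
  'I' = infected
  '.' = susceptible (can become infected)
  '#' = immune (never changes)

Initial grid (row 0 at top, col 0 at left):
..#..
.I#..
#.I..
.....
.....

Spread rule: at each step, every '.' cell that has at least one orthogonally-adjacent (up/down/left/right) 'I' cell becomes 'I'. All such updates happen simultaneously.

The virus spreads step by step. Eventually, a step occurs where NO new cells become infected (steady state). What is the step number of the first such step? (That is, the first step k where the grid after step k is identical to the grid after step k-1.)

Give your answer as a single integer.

Step 0 (initial): 2 infected
Step 1: +5 new -> 7 infected
Step 2: +6 new -> 13 infected
Step 3: +6 new -> 19 infected
Step 4: +3 new -> 22 infected
Step 5: +0 new -> 22 infected

Answer: 5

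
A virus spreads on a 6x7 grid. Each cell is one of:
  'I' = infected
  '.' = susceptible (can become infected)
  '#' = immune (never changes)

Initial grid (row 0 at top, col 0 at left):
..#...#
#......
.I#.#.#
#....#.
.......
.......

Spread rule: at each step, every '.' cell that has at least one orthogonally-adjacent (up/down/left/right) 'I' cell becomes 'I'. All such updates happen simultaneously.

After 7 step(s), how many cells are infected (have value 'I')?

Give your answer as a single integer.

Step 0 (initial): 1 infected
Step 1: +3 new -> 4 infected
Step 2: +4 new -> 8 infected
Step 3: +6 new -> 14 infected
Step 4: +7 new -> 21 infected
Step 5: +4 new -> 25 infected
Step 6: +5 new -> 30 infected
Step 7: +2 new -> 32 infected

Answer: 32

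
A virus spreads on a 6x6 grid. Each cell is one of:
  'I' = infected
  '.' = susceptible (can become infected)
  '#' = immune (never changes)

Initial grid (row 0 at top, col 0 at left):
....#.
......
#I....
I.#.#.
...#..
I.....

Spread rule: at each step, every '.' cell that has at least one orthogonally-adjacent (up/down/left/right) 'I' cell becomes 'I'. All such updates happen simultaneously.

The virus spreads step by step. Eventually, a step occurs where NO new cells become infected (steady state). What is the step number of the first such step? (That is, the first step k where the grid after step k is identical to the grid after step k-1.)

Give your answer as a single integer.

Answer: 7

Derivation:
Step 0 (initial): 3 infected
Step 1: +5 new -> 8 infected
Step 2: +6 new -> 14 infected
Step 3: +7 new -> 21 infected
Step 4: +4 new -> 25 infected
Step 5: +4 new -> 29 infected
Step 6: +2 new -> 31 infected
Step 7: +0 new -> 31 infected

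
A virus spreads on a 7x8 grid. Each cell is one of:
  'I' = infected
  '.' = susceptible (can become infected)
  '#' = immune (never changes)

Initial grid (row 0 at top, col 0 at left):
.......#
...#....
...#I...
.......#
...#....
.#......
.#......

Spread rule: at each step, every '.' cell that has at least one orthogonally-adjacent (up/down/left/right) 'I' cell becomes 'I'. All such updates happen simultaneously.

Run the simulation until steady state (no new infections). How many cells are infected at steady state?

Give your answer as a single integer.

Answer: 49

Derivation:
Step 0 (initial): 1 infected
Step 1: +3 new -> 4 infected
Step 2: +6 new -> 10 infected
Step 3: +8 new -> 18 infected
Step 4: +10 new -> 28 infected
Step 5: +10 new -> 38 infected
Step 6: +7 new -> 45 infected
Step 7: +3 new -> 48 infected
Step 8: +1 new -> 49 infected
Step 9: +0 new -> 49 infected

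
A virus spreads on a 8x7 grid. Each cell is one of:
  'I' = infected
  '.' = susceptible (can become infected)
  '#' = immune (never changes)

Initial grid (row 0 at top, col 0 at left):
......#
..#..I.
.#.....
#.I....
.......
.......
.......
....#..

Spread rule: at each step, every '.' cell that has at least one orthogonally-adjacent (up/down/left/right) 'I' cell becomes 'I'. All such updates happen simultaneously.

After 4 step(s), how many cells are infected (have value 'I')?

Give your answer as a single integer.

Step 0 (initial): 2 infected
Step 1: +8 new -> 10 infected
Step 2: +10 new -> 20 infected
Step 3: +8 new -> 28 infected
Step 4: +8 new -> 36 infected

Answer: 36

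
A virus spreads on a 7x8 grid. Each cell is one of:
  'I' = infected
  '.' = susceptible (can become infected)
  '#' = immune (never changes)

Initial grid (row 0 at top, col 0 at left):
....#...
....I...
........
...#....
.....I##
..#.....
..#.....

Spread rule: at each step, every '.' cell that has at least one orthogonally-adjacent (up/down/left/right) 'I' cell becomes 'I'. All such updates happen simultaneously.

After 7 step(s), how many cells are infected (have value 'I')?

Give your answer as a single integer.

Answer: 50

Derivation:
Step 0 (initial): 2 infected
Step 1: +6 new -> 8 infected
Step 2: +12 new -> 20 infected
Step 3: +12 new -> 32 infected
Step 4: +9 new -> 41 infected
Step 5: +5 new -> 46 infected
Step 6: +3 new -> 49 infected
Step 7: +1 new -> 50 infected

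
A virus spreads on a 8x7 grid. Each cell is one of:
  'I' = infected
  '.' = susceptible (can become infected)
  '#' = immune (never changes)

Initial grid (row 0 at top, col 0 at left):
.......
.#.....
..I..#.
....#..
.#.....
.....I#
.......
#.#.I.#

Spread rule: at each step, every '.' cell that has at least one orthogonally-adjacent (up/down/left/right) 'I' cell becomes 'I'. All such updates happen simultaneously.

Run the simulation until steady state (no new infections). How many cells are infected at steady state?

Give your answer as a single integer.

Answer: 48

Derivation:
Step 0 (initial): 3 infected
Step 1: +10 new -> 13 infected
Step 2: +13 new -> 26 infected
Step 3: +9 new -> 35 infected
Step 4: +7 new -> 42 infected
Step 5: +5 new -> 47 infected
Step 6: +1 new -> 48 infected
Step 7: +0 new -> 48 infected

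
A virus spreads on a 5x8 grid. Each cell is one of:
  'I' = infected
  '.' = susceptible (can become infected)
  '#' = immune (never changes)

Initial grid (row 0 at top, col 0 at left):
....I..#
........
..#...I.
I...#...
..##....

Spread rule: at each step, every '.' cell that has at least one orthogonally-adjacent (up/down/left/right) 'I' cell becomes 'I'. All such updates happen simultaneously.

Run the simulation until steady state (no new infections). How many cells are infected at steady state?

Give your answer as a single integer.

Answer: 35

Derivation:
Step 0 (initial): 3 infected
Step 1: +10 new -> 13 infected
Step 2: +13 new -> 26 infected
Step 3: +8 new -> 34 infected
Step 4: +1 new -> 35 infected
Step 5: +0 new -> 35 infected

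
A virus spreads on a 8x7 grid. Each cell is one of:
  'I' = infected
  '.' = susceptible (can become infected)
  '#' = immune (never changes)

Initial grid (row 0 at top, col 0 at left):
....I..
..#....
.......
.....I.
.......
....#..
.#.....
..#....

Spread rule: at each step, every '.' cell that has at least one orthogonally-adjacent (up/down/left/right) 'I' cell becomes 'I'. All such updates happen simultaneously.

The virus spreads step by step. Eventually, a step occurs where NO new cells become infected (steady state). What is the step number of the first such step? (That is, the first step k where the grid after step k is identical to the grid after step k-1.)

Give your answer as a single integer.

Step 0 (initial): 2 infected
Step 1: +7 new -> 9 infected
Step 2: +10 new -> 19 infected
Step 3: +7 new -> 26 infected
Step 4: +9 new -> 35 infected
Step 5: +8 new -> 43 infected
Step 6: +5 new -> 48 infected
Step 7: +1 new -> 49 infected
Step 8: +1 new -> 50 infected
Step 9: +1 new -> 51 infected
Step 10: +1 new -> 52 infected
Step 11: +0 new -> 52 infected

Answer: 11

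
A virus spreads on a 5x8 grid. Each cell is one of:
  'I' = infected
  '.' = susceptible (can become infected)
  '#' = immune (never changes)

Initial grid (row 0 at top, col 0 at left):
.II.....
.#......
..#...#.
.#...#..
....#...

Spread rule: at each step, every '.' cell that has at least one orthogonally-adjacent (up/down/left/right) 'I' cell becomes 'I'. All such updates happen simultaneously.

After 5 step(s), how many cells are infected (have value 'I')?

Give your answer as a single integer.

Answer: 25

Derivation:
Step 0 (initial): 2 infected
Step 1: +3 new -> 5 infected
Step 2: +3 new -> 8 infected
Step 3: +4 new -> 12 infected
Step 4: +6 new -> 18 infected
Step 5: +7 new -> 25 infected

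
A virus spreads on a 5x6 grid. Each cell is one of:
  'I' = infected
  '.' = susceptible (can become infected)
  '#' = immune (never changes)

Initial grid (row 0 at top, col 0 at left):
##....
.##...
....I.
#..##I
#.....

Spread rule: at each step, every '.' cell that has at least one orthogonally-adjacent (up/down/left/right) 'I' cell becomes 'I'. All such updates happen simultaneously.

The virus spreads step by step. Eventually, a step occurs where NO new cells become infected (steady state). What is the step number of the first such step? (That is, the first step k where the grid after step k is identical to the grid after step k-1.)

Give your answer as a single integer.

Step 0 (initial): 2 infected
Step 1: +4 new -> 6 infected
Step 2: +5 new -> 11 infected
Step 3: +5 new -> 16 infected
Step 4: +4 new -> 20 infected
Step 5: +2 new -> 22 infected
Step 6: +0 new -> 22 infected

Answer: 6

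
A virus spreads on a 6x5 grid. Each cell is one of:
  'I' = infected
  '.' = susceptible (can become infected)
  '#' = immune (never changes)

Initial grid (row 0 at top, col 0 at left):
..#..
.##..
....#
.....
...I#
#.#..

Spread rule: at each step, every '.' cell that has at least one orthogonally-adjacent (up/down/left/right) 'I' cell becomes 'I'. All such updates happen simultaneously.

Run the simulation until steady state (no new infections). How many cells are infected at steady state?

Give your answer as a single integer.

Step 0 (initial): 1 infected
Step 1: +3 new -> 4 infected
Step 2: +5 new -> 9 infected
Step 3: +5 new -> 14 infected
Step 4: +4 new -> 18 infected
Step 5: +2 new -> 20 infected
Step 6: +1 new -> 21 infected
Step 7: +1 new -> 22 infected
Step 8: +1 new -> 23 infected
Step 9: +0 new -> 23 infected

Answer: 23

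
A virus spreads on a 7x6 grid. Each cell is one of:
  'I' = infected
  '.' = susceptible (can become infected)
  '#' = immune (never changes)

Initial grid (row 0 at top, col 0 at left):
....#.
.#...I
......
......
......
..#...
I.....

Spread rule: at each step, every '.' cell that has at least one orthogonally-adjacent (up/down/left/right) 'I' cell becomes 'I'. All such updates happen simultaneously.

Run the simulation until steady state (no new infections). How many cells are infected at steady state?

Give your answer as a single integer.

Answer: 39

Derivation:
Step 0 (initial): 2 infected
Step 1: +5 new -> 7 infected
Step 2: +6 new -> 13 infected
Step 3: +8 new -> 21 infected
Step 4: +10 new -> 31 infected
Step 5: +7 new -> 38 infected
Step 6: +1 new -> 39 infected
Step 7: +0 new -> 39 infected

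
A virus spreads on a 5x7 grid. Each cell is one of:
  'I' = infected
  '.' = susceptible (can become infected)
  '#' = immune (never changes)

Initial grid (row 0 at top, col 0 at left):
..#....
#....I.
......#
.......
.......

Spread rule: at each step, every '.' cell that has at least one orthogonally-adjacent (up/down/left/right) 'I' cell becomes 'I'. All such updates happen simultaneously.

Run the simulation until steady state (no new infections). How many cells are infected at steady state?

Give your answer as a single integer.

Answer: 32

Derivation:
Step 0 (initial): 1 infected
Step 1: +4 new -> 5 infected
Step 2: +5 new -> 10 infected
Step 3: +6 new -> 16 infected
Step 4: +5 new -> 21 infected
Step 5: +4 new -> 25 infected
Step 6: +4 new -> 29 infected
Step 7: +2 new -> 31 infected
Step 8: +1 new -> 32 infected
Step 9: +0 new -> 32 infected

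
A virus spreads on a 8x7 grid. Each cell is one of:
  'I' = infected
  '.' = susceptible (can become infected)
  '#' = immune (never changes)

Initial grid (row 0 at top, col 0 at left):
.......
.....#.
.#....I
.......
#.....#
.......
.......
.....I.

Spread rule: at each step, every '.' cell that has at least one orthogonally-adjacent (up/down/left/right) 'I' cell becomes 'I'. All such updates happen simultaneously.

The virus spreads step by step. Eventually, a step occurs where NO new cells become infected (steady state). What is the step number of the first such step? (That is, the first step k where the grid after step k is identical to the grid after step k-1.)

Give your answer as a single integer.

Answer: 9

Derivation:
Step 0 (initial): 2 infected
Step 1: +6 new -> 8 infected
Step 2: +7 new -> 15 infected
Step 3: +9 new -> 24 infected
Step 4: +8 new -> 32 infected
Step 5: +7 new -> 39 infected
Step 6: +6 new -> 45 infected
Step 7: +5 new -> 50 infected
Step 8: +2 new -> 52 infected
Step 9: +0 new -> 52 infected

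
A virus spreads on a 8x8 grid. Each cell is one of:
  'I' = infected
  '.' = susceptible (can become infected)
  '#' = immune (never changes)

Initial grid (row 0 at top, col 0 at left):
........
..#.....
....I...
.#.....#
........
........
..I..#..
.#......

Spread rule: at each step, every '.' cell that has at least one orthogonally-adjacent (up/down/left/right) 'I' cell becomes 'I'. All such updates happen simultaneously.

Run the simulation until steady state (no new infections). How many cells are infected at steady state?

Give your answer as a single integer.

Answer: 59

Derivation:
Step 0 (initial): 2 infected
Step 1: +8 new -> 10 infected
Step 2: +14 new -> 24 infected
Step 3: +14 new -> 38 infected
Step 4: +9 new -> 47 infected
Step 5: +7 new -> 54 infected
Step 6: +4 new -> 58 infected
Step 7: +1 new -> 59 infected
Step 8: +0 new -> 59 infected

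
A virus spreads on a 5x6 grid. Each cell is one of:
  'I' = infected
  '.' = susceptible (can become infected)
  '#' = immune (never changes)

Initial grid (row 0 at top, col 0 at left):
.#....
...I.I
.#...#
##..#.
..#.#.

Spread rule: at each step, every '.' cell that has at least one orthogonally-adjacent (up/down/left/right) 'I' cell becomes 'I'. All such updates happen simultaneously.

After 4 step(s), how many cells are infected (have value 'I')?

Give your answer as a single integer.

Step 0 (initial): 2 infected
Step 1: +5 new -> 7 infected
Step 2: +6 new -> 13 infected
Step 3: +3 new -> 16 infected
Step 4: +2 new -> 18 infected

Answer: 18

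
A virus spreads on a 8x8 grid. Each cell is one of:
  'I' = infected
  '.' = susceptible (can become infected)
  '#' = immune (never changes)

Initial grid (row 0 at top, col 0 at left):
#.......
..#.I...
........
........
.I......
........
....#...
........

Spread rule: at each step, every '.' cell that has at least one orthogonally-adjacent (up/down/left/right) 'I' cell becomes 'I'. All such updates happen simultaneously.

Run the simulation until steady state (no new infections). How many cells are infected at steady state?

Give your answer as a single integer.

Answer: 61

Derivation:
Step 0 (initial): 2 infected
Step 1: +8 new -> 10 infected
Step 2: +13 new -> 23 infected
Step 3: +14 new -> 37 infected
Step 4: +10 new -> 47 infected
Step 5: +4 new -> 51 infected
Step 6: +4 new -> 55 infected
Step 7: +3 new -> 58 infected
Step 8: +2 new -> 60 infected
Step 9: +1 new -> 61 infected
Step 10: +0 new -> 61 infected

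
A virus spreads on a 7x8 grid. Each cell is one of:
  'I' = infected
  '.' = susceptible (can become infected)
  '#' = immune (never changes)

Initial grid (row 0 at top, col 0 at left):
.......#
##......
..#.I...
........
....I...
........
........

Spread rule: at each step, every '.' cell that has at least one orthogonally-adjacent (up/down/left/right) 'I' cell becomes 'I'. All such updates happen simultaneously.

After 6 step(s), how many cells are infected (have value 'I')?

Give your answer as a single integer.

Answer: 52

Derivation:
Step 0 (initial): 2 infected
Step 1: +7 new -> 9 infected
Step 2: +11 new -> 20 infected
Step 3: +13 new -> 33 infected
Step 4: +10 new -> 43 infected
Step 5: +6 new -> 49 infected
Step 6: +3 new -> 52 infected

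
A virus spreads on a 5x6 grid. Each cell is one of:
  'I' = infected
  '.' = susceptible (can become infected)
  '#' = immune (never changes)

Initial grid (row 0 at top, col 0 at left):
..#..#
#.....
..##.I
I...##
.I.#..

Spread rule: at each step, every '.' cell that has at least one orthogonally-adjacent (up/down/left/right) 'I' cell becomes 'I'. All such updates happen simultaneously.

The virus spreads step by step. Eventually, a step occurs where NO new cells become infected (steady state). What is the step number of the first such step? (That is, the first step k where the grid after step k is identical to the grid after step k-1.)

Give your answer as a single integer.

Answer: 6

Derivation:
Step 0 (initial): 3 infected
Step 1: +6 new -> 9 infected
Step 2: +3 new -> 12 infected
Step 3: +4 new -> 16 infected
Step 4: +3 new -> 19 infected
Step 5: +1 new -> 20 infected
Step 6: +0 new -> 20 infected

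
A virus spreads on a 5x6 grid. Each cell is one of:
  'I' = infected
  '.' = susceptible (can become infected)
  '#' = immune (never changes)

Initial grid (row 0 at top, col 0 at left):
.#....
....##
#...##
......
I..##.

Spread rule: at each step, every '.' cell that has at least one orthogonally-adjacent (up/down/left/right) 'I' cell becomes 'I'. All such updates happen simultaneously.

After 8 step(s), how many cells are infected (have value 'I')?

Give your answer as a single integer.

Step 0 (initial): 1 infected
Step 1: +2 new -> 3 infected
Step 2: +2 new -> 5 infected
Step 3: +2 new -> 7 infected
Step 4: +3 new -> 10 infected
Step 5: +4 new -> 14 infected
Step 6: +4 new -> 18 infected
Step 7: +2 new -> 20 infected
Step 8: +1 new -> 21 infected

Answer: 21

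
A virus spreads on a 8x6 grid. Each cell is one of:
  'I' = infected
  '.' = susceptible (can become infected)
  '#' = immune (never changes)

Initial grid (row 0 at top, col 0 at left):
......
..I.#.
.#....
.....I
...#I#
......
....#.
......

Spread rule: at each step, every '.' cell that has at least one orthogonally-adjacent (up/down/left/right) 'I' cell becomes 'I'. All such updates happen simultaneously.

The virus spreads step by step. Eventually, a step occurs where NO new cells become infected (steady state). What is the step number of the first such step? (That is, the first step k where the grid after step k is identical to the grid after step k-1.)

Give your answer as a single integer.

Answer: 8

Derivation:
Step 0 (initial): 3 infected
Step 1: +7 new -> 10 infected
Step 2: +10 new -> 20 infected
Step 3: +9 new -> 29 infected
Step 4: +6 new -> 35 infected
Step 5: +5 new -> 40 infected
Step 6: +2 new -> 42 infected
Step 7: +1 new -> 43 infected
Step 8: +0 new -> 43 infected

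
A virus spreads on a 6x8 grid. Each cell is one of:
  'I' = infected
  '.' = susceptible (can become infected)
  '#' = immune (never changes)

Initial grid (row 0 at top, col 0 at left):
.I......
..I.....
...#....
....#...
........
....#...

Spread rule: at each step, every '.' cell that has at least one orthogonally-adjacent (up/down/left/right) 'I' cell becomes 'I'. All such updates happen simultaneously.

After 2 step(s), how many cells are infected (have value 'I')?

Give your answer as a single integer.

Step 0 (initial): 2 infected
Step 1: +5 new -> 7 infected
Step 2: +5 new -> 12 infected

Answer: 12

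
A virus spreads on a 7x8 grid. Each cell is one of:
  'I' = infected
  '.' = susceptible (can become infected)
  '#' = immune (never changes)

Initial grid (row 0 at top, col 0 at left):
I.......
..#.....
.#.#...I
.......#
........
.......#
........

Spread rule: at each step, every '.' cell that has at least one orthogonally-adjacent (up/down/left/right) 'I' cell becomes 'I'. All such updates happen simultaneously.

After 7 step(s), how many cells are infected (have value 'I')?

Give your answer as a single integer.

Answer: 49

Derivation:
Step 0 (initial): 2 infected
Step 1: +4 new -> 6 infected
Step 2: +7 new -> 13 infected
Step 3: +7 new -> 20 infected
Step 4: +10 new -> 30 infected
Step 5: +7 new -> 37 infected
Step 6: +8 new -> 45 infected
Step 7: +4 new -> 49 infected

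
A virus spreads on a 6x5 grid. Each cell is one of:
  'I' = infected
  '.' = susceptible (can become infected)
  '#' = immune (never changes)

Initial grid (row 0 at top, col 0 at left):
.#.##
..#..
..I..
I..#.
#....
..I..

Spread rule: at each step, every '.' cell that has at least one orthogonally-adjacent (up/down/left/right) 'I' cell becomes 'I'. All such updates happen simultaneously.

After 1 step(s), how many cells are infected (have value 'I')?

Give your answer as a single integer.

Step 0 (initial): 3 infected
Step 1: +8 new -> 11 infected

Answer: 11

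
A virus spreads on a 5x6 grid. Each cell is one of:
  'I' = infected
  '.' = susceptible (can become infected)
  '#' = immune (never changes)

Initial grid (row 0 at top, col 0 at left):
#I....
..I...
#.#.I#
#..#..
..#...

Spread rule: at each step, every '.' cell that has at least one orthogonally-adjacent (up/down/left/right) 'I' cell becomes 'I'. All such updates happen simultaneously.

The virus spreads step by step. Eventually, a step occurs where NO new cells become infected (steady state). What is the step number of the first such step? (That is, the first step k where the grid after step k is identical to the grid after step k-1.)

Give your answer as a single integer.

Answer: 6

Derivation:
Step 0 (initial): 3 infected
Step 1: +6 new -> 9 infected
Step 2: +7 new -> 16 infected
Step 3: +4 new -> 20 infected
Step 4: +2 new -> 22 infected
Step 5: +1 new -> 23 infected
Step 6: +0 new -> 23 infected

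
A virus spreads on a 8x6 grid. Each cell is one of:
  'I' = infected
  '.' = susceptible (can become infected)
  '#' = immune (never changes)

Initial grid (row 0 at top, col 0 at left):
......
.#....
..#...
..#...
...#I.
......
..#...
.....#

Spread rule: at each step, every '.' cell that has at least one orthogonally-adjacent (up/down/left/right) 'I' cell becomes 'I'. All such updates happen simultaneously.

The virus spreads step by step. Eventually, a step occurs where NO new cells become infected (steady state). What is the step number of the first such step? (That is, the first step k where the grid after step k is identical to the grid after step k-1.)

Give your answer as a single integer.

Answer: 10

Derivation:
Step 0 (initial): 1 infected
Step 1: +3 new -> 4 infected
Step 2: +6 new -> 10 infected
Step 3: +7 new -> 17 infected
Step 4: +6 new -> 23 infected
Step 5: +7 new -> 30 infected
Step 6: +5 new -> 35 infected
Step 7: +4 new -> 39 infected
Step 8: +2 new -> 41 infected
Step 9: +1 new -> 42 infected
Step 10: +0 new -> 42 infected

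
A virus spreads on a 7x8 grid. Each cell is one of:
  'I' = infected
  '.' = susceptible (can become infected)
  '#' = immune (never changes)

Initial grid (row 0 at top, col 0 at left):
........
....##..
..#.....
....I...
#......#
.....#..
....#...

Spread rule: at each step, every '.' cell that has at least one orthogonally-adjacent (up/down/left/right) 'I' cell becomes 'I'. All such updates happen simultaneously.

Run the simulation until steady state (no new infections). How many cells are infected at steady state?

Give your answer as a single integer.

Step 0 (initial): 1 infected
Step 1: +4 new -> 5 infected
Step 2: +7 new -> 12 infected
Step 3: +7 new -> 19 infected
Step 4: +10 new -> 29 infected
Step 5: +10 new -> 39 infected
Step 6: +8 new -> 47 infected
Step 7: +2 new -> 49 infected
Step 8: +0 new -> 49 infected

Answer: 49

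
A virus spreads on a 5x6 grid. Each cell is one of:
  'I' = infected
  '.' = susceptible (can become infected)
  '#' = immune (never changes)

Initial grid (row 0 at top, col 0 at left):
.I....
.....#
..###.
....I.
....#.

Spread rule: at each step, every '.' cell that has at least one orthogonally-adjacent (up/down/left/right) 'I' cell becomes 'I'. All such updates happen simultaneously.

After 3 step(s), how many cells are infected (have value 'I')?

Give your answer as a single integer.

Answer: 20

Derivation:
Step 0 (initial): 2 infected
Step 1: +5 new -> 7 infected
Step 2: +8 new -> 15 infected
Step 3: +5 new -> 20 infected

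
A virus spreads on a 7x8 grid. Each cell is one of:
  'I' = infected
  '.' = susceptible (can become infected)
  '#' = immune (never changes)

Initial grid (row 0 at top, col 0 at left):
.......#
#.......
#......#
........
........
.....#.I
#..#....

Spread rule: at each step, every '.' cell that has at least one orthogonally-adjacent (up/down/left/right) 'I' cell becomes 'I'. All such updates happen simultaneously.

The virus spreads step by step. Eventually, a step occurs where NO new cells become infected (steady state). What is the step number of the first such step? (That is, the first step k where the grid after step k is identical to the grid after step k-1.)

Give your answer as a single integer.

Answer: 13

Derivation:
Step 0 (initial): 1 infected
Step 1: +3 new -> 4 infected
Step 2: +3 new -> 7 infected
Step 3: +3 new -> 10 infected
Step 4: +4 new -> 14 infected
Step 5: +5 new -> 19 infected
Step 6: +7 new -> 26 infected
Step 7: +6 new -> 32 infected
Step 8: +7 new -> 39 infected
Step 9: +6 new -> 45 infected
Step 10: +2 new -> 47 infected
Step 11: +1 new -> 48 infected
Step 12: +1 new -> 49 infected
Step 13: +0 new -> 49 infected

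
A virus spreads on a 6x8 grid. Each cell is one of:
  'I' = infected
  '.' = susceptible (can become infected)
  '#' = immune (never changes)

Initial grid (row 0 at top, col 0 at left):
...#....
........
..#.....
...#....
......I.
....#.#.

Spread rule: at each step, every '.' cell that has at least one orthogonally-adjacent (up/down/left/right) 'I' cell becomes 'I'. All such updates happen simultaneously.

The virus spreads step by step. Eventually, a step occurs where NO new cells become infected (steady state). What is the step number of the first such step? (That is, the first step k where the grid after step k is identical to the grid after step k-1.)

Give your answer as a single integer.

Answer: 11

Derivation:
Step 0 (initial): 1 infected
Step 1: +3 new -> 4 infected
Step 2: +6 new -> 10 infected
Step 3: +5 new -> 15 infected
Step 4: +6 new -> 21 infected
Step 5: +7 new -> 28 infected
Step 6: +5 new -> 33 infected
Step 7: +4 new -> 37 infected
Step 8: +3 new -> 40 infected
Step 9: +2 new -> 42 infected
Step 10: +1 new -> 43 infected
Step 11: +0 new -> 43 infected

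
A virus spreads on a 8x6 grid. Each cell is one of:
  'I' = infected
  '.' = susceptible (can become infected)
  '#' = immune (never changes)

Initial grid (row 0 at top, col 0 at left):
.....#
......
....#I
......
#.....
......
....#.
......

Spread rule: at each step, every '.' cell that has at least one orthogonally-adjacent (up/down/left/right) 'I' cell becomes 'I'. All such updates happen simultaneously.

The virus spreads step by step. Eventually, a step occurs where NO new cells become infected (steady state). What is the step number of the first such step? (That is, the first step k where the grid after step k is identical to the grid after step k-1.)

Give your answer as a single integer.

Answer: 11

Derivation:
Step 0 (initial): 1 infected
Step 1: +2 new -> 3 infected
Step 2: +3 new -> 6 infected
Step 3: +5 new -> 11 infected
Step 4: +7 new -> 18 infected
Step 5: +7 new -> 25 infected
Step 6: +8 new -> 33 infected
Step 7: +5 new -> 38 infected
Step 8: +3 new -> 41 infected
Step 9: +2 new -> 43 infected
Step 10: +1 new -> 44 infected
Step 11: +0 new -> 44 infected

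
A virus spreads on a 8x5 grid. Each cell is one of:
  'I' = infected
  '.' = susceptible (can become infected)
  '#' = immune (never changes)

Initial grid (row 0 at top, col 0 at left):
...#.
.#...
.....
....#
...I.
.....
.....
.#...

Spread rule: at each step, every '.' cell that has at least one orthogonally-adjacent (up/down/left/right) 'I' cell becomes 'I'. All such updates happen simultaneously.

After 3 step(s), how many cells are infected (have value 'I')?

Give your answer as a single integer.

Answer: 20

Derivation:
Step 0 (initial): 1 infected
Step 1: +4 new -> 5 infected
Step 2: +6 new -> 11 infected
Step 3: +9 new -> 20 infected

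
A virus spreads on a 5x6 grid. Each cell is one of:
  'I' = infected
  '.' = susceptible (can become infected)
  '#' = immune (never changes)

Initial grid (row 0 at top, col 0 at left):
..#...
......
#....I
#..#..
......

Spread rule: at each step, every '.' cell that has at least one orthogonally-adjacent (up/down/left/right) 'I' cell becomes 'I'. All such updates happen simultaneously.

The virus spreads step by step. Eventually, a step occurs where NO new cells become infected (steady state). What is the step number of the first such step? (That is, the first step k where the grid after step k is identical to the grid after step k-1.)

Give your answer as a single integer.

Step 0 (initial): 1 infected
Step 1: +3 new -> 4 infected
Step 2: +5 new -> 9 infected
Step 3: +4 new -> 13 infected
Step 4: +5 new -> 18 infected
Step 5: +3 new -> 21 infected
Step 6: +3 new -> 24 infected
Step 7: +2 new -> 26 infected
Step 8: +0 new -> 26 infected

Answer: 8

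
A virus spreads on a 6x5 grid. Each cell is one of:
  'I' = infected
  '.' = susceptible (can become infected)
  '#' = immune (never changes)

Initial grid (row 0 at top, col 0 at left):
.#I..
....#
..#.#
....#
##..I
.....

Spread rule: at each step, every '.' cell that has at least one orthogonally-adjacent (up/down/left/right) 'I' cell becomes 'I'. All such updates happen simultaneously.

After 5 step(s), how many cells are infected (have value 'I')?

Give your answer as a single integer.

Step 0 (initial): 2 infected
Step 1: +4 new -> 6 infected
Step 2: +6 new -> 12 infected
Step 3: +5 new -> 17 infected
Step 4: +4 new -> 21 infected
Step 5: +2 new -> 23 infected

Answer: 23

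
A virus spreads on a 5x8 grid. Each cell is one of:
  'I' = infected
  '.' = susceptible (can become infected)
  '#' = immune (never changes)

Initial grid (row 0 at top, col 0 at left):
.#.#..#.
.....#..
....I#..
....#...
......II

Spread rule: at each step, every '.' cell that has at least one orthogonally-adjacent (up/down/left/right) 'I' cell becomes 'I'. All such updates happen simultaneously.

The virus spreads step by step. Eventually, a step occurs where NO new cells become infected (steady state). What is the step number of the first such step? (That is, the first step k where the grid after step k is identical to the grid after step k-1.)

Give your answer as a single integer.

Answer: 7

Derivation:
Step 0 (initial): 3 infected
Step 1: +5 new -> 8 infected
Step 2: +8 new -> 16 infected
Step 3: +7 new -> 23 infected
Step 4: +6 new -> 29 infected
Step 5: +3 new -> 32 infected
Step 6: +2 new -> 34 infected
Step 7: +0 new -> 34 infected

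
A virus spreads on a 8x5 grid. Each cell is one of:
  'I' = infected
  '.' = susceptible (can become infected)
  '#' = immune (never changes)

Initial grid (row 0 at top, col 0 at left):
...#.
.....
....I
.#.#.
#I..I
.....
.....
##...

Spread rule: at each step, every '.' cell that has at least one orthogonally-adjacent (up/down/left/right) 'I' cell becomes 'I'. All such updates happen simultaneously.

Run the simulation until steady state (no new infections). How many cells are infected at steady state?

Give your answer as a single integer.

Answer: 34

Derivation:
Step 0 (initial): 3 infected
Step 1: +7 new -> 10 infected
Step 2: +9 new -> 19 infected
Step 3: +6 new -> 25 infected
Step 4: +5 new -> 30 infected
Step 5: +3 new -> 33 infected
Step 6: +1 new -> 34 infected
Step 7: +0 new -> 34 infected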